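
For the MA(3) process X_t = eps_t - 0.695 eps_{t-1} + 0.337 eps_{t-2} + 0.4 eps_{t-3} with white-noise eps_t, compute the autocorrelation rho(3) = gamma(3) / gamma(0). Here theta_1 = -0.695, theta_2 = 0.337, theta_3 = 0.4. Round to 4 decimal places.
\rho(3) = 0.2277

For an MA(q) process with theta_0 = 1, the autocovariance is
  gamma(k) = sigma^2 * sum_{i=0..q-k} theta_i * theta_{i+k},
and rho(k) = gamma(k) / gamma(0). Sigma^2 cancels.
  numerator   = (1)*(0.4) = 0.4.
  denominator = (1)^2 + (-0.695)^2 + (0.337)^2 + (0.4)^2 = 1.756594.
  rho(3) = 0.4 / 1.756594 = 0.2277.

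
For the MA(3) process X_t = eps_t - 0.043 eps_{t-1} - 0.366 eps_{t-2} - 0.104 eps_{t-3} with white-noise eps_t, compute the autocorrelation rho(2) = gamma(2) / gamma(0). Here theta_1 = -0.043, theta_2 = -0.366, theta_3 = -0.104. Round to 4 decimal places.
\rho(2) = -0.3153

For an MA(q) process with theta_0 = 1, the autocovariance is
  gamma(k) = sigma^2 * sum_{i=0..q-k} theta_i * theta_{i+k},
and rho(k) = gamma(k) / gamma(0). Sigma^2 cancels.
  numerator   = (1)*(-0.366) + (-0.043)*(-0.104) = -0.361528.
  denominator = (1)^2 + (-0.043)^2 + (-0.366)^2 + (-0.104)^2 = 1.146621.
  rho(2) = -0.361528 / 1.146621 = -0.3153.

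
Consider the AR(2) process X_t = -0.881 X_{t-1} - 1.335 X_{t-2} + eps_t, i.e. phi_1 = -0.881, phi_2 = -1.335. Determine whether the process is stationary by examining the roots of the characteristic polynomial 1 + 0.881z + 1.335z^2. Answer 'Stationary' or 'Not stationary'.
\text{Not stationary}

The AR(p) characteristic polynomial is P(z) = 1 + 0.881z + 1.335z^2.
Stationarity requires all roots to lie outside the unit circle, i.e. |z| > 1 for every root.
Set 1 + (0.881) z + (1.335) z^2 = 0, i.e. a z^2 + b z + c = 0 with a = 1.335, b = 0.881, c = 1.
Discriminant D = b^2 - 4ac = (0.881)^2 - 4*(1.335)*1 = 0.776161 - (5.34) = -4.563839.
D < 0, so the roots are the complex-conjugate pair z = (-b +/- i sqrt(-D)) / (2a) = -0.33 +/- 0.8001i.
For a conjugate pair |z|^2 = z * conj(z) = (product of roots) = c/a = 1/(1.335) = 0.749064, so |z| = sqrt(0.749064) = 0.8655 for both roots.
Moduli of all roots: 0.8655, 0.8655.
All moduli strictly greater than 1? No.
Verdict: Not stationary.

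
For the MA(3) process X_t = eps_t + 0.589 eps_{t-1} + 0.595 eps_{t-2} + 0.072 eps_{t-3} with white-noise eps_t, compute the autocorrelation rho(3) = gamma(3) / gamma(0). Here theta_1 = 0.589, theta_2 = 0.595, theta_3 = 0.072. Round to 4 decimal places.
\rho(3) = 0.0422

For an MA(q) process with theta_0 = 1, the autocovariance is
  gamma(k) = sigma^2 * sum_{i=0..q-k} theta_i * theta_{i+k},
and rho(k) = gamma(k) / gamma(0). Sigma^2 cancels.
  numerator   = (1)*(0.072) = 0.072.
  denominator = (1)^2 + (0.589)^2 + (0.595)^2 + (0.072)^2 = 1.70613.
  rho(3) = 0.072 / 1.70613 = 0.0422.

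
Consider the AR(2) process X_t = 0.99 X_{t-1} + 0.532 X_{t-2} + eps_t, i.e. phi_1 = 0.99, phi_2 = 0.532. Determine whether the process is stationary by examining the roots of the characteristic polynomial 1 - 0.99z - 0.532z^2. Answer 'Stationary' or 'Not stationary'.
\text{Not stationary}

The AR(p) characteristic polynomial is P(z) = 1 - 0.99z - 0.532z^2.
Stationarity requires all roots to lie outside the unit circle, i.e. |z| > 1 for every root.
Set 1 + (-0.99) z + (-0.532) z^2 = 0, i.e. a z^2 + b z + c = 0 with a = -0.532, b = -0.99, c = 1.
Discriminant D = b^2 - 4ac = (-0.99)^2 - 4*(-0.532)*1 = 0.9801 - (-2.128) = 3.1081.
D >= 0, so the roots are real: z = (-b +/- sqrt(D)) / (2a) = (0.99 +/- 1.76298) / (-1.064).
  z_1 = (0.99 + 1.76298) / (-1.064) = -2.5874,   |z_1| = 2.5874.
  z_2 = (0.99 - 1.76298) / (-1.064) = 0.7265,   |z_2| = 0.7265.
Moduli of all roots: 2.5874, 0.7265.
All moduli strictly greater than 1? No.
Verdict: Not stationary.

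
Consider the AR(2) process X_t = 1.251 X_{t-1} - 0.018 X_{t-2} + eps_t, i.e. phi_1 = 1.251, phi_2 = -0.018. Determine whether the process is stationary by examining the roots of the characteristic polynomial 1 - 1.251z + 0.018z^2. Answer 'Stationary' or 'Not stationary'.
\text{Not stationary}

The AR(p) characteristic polynomial is P(z) = 1 - 1.251z + 0.018z^2.
Stationarity requires all roots to lie outside the unit circle, i.e. |z| > 1 for every root.
Set 1 + (-1.251) z + (0.018) z^2 = 0, i.e. a z^2 + b z + c = 0 with a = 0.018, b = -1.251, c = 1.
Discriminant D = b^2 - 4ac = (-1.251)^2 - 4*(0.018)*1 = 1.565001 - (0.072) = 1.493001.
D >= 0, so the roots are real: z = (-b +/- sqrt(D)) / (2a) = (1.251 +/- 1.221884) / (0.036).
  z_1 = (1.251 + 1.221884) / (0.036) = 68.6912,   |z_1| = 68.6912.
  z_2 = (1.251 - 1.221884) / (0.036) = 0.8088,   |z_2| = 0.8088.
Moduli of all roots: 68.6912, 0.8088.
All moduli strictly greater than 1? No.
Verdict: Not stationary.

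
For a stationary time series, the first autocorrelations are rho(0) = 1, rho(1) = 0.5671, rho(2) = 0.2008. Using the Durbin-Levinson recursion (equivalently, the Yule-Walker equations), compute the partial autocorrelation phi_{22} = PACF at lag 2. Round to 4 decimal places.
\phi_{22} = -0.1781

The PACF at lag k is phi_{kk}, the last component of the solution
to the Yule-Walker system G_k phi = r_k where
  (G_k)_{ij} = rho(|i - j|), (r_k)_i = rho(i), i,j = 1..k.
Equivalently, Durbin-Levinson gives phi_{kk} iteratively:
  phi_{11} = rho(1)
  phi_{kk} = [rho(k) - sum_{j=1..k-1} phi_{k-1,j} rho(k-j)]
            / [1 - sum_{j=1..k-1} phi_{k-1,j} rho(j)],
  phi_{k,j} = phi_{k-1,j} - phi_{kk} phi_{k-1,k-j},  j = 1..k-1.
Step k = 1:
  phi_11 = rho(1) = 0.5671.
Step k = 2:
  phi_22 = [rho(2) - phi_11 rho(1)] / [1 - phi_11 rho(1)] = [0.2008 - (0.5671)(0.5671)] / [1 - (0.5671)(0.5671)]
         = -0.12080241 / 0.67839759 = -0.1781.
Therefore phi_{22} = -0.1781.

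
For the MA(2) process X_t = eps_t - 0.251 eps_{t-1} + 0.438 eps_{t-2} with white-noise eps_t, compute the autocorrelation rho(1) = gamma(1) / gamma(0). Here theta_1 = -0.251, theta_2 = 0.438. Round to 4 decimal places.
\rho(1) = -0.2876

For an MA(q) process with theta_0 = 1, the autocovariance is
  gamma(k) = sigma^2 * sum_{i=0..q-k} theta_i * theta_{i+k},
and rho(k) = gamma(k) / gamma(0). Sigma^2 cancels.
  numerator   = (1)*(-0.251) + (-0.251)*(0.438) = -0.360938.
  denominator = (1)^2 + (-0.251)^2 + (0.438)^2 = 1.254845.
  rho(1) = -0.360938 / 1.254845 = -0.2876.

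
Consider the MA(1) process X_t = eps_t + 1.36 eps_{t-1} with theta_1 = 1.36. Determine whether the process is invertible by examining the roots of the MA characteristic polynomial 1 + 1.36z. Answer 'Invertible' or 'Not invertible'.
\text{Not invertible}

The MA(q) characteristic polynomial is P(z) = 1 + 1.36z.
Invertibility requires all roots to lie outside the unit circle, i.e. |z| > 1 for every root.
This is linear in z: 1 + (1.36) z = 0  =>  z = -1/(1.36) = -0.735294,  |z| = 0.735294.
Moduli of all roots: 0.7353.
All moduli strictly greater than 1? No.
Verdict: Not invertible.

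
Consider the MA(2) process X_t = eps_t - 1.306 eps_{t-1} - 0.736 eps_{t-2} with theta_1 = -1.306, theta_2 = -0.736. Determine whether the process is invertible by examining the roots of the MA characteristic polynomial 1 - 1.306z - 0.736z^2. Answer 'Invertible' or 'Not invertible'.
\text{Not invertible}

The MA(q) characteristic polynomial is P(z) = 1 - 1.306z - 0.736z^2.
Invertibility requires all roots to lie outside the unit circle, i.e. |z| > 1 for every root.
Set 1 + (-1.306) z + (-0.736) z^2 = 0, i.e. a z^2 + b z + c = 0 with a = -0.736, b = -1.306, c = 1.
Discriminant D = b^2 - 4ac = (-1.306)^2 - 4*(-0.736)*1 = 1.705636 - (-2.944) = 4.649636.
D >= 0, so the roots are real: z = (-b +/- sqrt(D)) / (2a) = (1.306 +/- 2.156301) / (-1.472).
  z_1 = (1.306 + 2.156301) / (-1.472) = -2.3521,   |z_1| = 2.3521.
  z_2 = (1.306 - 2.156301) / (-1.472) = 0.5777,   |z_2| = 0.5777.
Moduli of all roots: 2.3521, 0.5777.
All moduli strictly greater than 1? No.
Verdict: Not invertible.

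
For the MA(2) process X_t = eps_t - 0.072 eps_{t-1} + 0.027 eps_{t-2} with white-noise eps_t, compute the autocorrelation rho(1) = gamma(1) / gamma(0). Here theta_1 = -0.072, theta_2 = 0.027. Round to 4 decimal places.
\rho(1) = -0.0735

For an MA(q) process with theta_0 = 1, the autocovariance is
  gamma(k) = sigma^2 * sum_{i=0..q-k} theta_i * theta_{i+k},
and rho(k) = gamma(k) / gamma(0). Sigma^2 cancels.
  numerator   = (1)*(-0.072) + (-0.072)*(0.027) = -0.073944.
  denominator = (1)^2 + (-0.072)^2 + (0.027)^2 = 1.005913.
  rho(1) = -0.073944 / 1.005913 = -0.0735.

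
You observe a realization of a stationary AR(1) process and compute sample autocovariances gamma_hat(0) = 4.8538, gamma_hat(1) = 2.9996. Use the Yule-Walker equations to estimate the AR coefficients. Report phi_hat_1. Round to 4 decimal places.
\hat\phi_{1} = 0.6180

The Yule-Walker equations for an AR(p) process read, in matrix form,
  Gamma_p phi = r_p,   with   (Gamma_p)_{ij} = gamma(|i - j|),
                       (r_p)_i = gamma(i),   i,j = 1..p.
Substitute the sample gammas (Toeplitz matrix and right-hand side of size 1):
  Gamma_p = [[4.8538]]
  r_p     = [2.9996]
With p = 1 this is the single equation gamma(0) phi_1 = gamma(1):
  phi_hat_1 = gamma(1) / gamma(0) = 2.9996 / 4.8538 = 0.6180.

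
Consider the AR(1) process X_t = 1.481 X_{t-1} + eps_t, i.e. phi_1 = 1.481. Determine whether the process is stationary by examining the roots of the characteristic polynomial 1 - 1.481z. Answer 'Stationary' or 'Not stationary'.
\text{Not stationary}

The AR(p) characteristic polynomial is P(z) = 1 - 1.481z.
Stationarity requires all roots to lie outside the unit circle, i.e. |z| > 1 for every root.
This is linear in z: 1 + (-1.481) z = 0  =>  z = -1/(-1.481) = 0.675219,  |z| = 0.675219.
Moduli of all roots: 0.6752.
All moduli strictly greater than 1? No.
Verdict: Not stationary.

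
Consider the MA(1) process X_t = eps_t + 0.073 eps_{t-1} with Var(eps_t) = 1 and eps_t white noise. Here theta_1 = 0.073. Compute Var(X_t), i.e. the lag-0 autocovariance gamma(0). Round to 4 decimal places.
\gamma(0) = 1.0053

For an MA(q) process X_t = eps_t + sum_i theta_i eps_{t-i} with
Var(eps_t) = sigma^2, the variance is
  gamma(0) = sigma^2 * (1 + sum_i theta_i^2).
  sum_i theta_i^2 = (0.073)^2 = 0.005329.
  gamma(0) = 1 * (1 + 0.005329) = 1 * 1.005329 = 1.005329, which rounds to 1.0053.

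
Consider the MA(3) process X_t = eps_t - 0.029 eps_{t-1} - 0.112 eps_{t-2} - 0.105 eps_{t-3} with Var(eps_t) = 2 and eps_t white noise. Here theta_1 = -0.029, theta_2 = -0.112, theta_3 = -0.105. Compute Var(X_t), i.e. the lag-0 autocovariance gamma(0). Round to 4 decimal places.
\gamma(0) = 2.0488

For an MA(q) process X_t = eps_t + sum_i theta_i eps_{t-i} with
Var(eps_t) = sigma^2, the variance is
  gamma(0) = sigma^2 * (1 + sum_i theta_i^2).
  sum_i theta_i^2 = (-0.029)^2 + (-0.112)^2 + (-0.105)^2 = 0.000841 + 0.012544 + 0.011025 = 0.02441.
  gamma(0) = 2 * (1 + 0.02441) = 2 * 1.02441 = 2.04882, which rounds to 2.0488.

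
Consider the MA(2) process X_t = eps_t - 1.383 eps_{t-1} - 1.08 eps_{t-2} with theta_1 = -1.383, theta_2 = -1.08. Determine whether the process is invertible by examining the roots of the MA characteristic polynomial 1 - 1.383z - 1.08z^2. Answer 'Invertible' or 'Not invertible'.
\text{Not invertible}

The MA(q) characteristic polynomial is P(z) = 1 - 1.383z - 1.08z^2.
Invertibility requires all roots to lie outside the unit circle, i.e. |z| > 1 for every root.
Set 1 + (-1.383) z + (-1.08) z^2 = 0, i.e. a z^2 + b z + c = 0 with a = -1.08, b = -1.383, c = 1.
Discriminant D = b^2 - 4ac = (-1.383)^2 - 4*(-1.08)*1 = 1.912689 - (-4.32) = 6.232689.
D >= 0, so the roots are real: z = (-b +/- sqrt(D)) / (2a) = (1.383 +/- 2.496535) / (-2.16).
  z_1 = (1.383 + 2.496535) / (-2.16) = -1.7961,   |z_1| = 1.7961.
  z_2 = (1.383 - 2.496535) / (-2.16) = 0.5155,   |z_2| = 0.5155.
Moduli of all roots: 1.7961, 0.5155.
All moduli strictly greater than 1? No.
Verdict: Not invertible.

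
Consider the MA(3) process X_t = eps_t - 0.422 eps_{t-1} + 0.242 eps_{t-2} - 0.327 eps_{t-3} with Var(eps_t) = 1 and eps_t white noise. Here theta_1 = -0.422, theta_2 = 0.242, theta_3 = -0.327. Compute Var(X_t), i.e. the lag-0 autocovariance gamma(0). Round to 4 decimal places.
\gamma(0) = 1.3436

For an MA(q) process X_t = eps_t + sum_i theta_i eps_{t-i} with
Var(eps_t) = sigma^2, the variance is
  gamma(0) = sigma^2 * (1 + sum_i theta_i^2).
  sum_i theta_i^2 = (-0.422)^2 + (0.242)^2 + (-0.327)^2 = 0.178084 + 0.058564 + 0.106929 = 0.343577.
  gamma(0) = 1 * (1 + 0.343577) = 1 * 1.343577 = 1.343577, which rounds to 1.3436.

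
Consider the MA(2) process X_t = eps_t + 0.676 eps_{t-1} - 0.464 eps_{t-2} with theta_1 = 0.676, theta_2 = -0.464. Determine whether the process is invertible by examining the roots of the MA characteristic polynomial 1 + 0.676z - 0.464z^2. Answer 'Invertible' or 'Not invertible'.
\text{Not invertible}

The MA(q) characteristic polynomial is P(z) = 1 + 0.676z - 0.464z^2.
Invertibility requires all roots to lie outside the unit circle, i.e. |z| > 1 for every root.
Set 1 + (0.676) z + (-0.464) z^2 = 0, i.e. a z^2 + b z + c = 0 with a = -0.464, b = 0.676, c = 1.
Discriminant D = b^2 - 4ac = (0.676)^2 - 4*(-0.464)*1 = 0.456976 - (-1.856) = 2.312976.
D >= 0, so the roots are real: z = (-b +/- sqrt(D)) / (2a) = (-0.676 +/- 1.520847) / (-0.928).
  z_1 = (-0.676 + 1.520847) / (-0.928) = -0.9104,   |z_1| = 0.9104.
  z_2 = (-0.676 - 1.520847) / (-0.928) = 2.3673,   |z_2| = 2.3673.
Moduli of all roots: 0.9104, 2.3673.
All moduli strictly greater than 1? No.
Verdict: Not invertible.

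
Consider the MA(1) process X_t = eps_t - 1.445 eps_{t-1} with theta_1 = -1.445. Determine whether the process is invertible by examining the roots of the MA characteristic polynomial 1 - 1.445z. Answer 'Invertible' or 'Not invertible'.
\text{Not invertible}

The MA(q) characteristic polynomial is P(z) = 1 - 1.445z.
Invertibility requires all roots to lie outside the unit circle, i.e. |z| > 1 for every root.
This is linear in z: 1 + (-1.445) z = 0  =>  z = -1/(-1.445) = 0.692042,  |z| = 0.692042.
Moduli of all roots: 0.6920.
All moduli strictly greater than 1? No.
Verdict: Not invertible.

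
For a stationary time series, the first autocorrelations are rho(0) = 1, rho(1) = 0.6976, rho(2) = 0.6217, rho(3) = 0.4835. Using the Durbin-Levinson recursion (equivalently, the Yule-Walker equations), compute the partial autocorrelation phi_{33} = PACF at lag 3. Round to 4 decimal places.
\phi_{33} = -0.0411

The PACF at lag k is phi_{kk}, the last component of the solution
to the Yule-Walker system G_k phi = r_k where
  (G_k)_{ij} = rho(|i - j|), (r_k)_i = rho(i), i,j = 1..k.
Equivalently, Durbin-Levinson gives phi_{kk} iteratively:
  phi_{11} = rho(1)
  phi_{kk} = [rho(k) - sum_{j=1..k-1} phi_{k-1,j} rho(k-j)]
            / [1 - sum_{j=1..k-1} phi_{k-1,j} rho(j)],
  phi_{k,j} = phi_{k-1,j} - phi_{kk} phi_{k-1,k-j},  j = 1..k-1.
Step k = 1:
  phi_11 = rho(1) = 0.6976.
Step k = 2:
  phi_22 = [rho(2) - phi_11 rho(1)] / [1 - phi_11 rho(1)] = [0.6217 - (0.6976)(0.6976)] / [1 - (0.6976)(0.6976)]
         = 0.13505424 / 0.51335424 = 0.263082.
  Update: phi_21 = phi_11 - phi_22 phi_11 = 0.6976 - (0.263082)(0.6976) = 0.514074.
Step k = 3:
  phi_33 = [rho(3) - phi_21 rho(2) - phi_22 rho(1)] / [1 - phi_21 rho(1) - phi_22 rho(2)]
    numerator   = 0.4835 - (0.514074)(0.6217) - (0.263082)(0.6976) = -0.0196258
    denominator = 1 - (0.514074)(0.6976) - (0.263082)(0.6217) = 0.47782391
  phi_33 = -0.0196258 / 0.47782391 = -0.0411.
Therefore phi_{33} = -0.0411.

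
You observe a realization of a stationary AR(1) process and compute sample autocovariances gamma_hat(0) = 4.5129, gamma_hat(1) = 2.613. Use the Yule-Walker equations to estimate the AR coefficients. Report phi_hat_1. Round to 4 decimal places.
\hat\phi_{1} = 0.5790

The Yule-Walker equations for an AR(p) process read, in matrix form,
  Gamma_p phi = r_p,   with   (Gamma_p)_{ij} = gamma(|i - j|),
                       (r_p)_i = gamma(i),   i,j = 1..p.
Substitute the sample gammas (Toeplitz matrix and right-hand side of size 1):
  Gamma_p = [[4.5129]]
  r_p     = [2.613]
With p = 1 this is the single equation gamma(0) phi_1 = gamma(1):
  phi_hat_1 = gamma(1) / gamma(0) = 2.613 / 4.5129 = 0.5790.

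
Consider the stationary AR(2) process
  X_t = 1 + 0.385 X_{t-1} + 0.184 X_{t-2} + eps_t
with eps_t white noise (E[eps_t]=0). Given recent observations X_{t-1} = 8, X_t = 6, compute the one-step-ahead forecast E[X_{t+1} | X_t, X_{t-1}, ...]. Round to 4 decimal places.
E[X_{t+1} \mid \mathcal F_t] = 4.7820

For an AR(p) model X_t = c + sum_i phi_i X_{t-i} + eps_t, the
one-step-ahead conditional mean is
  E[X_{t+1} | X_t, ...] = c + sum_i phi_i X_{t+1-i}.
Substitute known values:
  E[X_{t+1} | ...] = 1 + (0.385) * (6) + (0.184) * (8)
                   = 4.7820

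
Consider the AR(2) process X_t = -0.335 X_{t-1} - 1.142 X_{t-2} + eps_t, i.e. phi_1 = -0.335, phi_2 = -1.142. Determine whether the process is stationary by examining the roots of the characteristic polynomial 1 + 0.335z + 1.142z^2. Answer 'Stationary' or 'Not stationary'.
\text{Not stationary}

The AR(p) characteristic polynomial is P(z) = 1 + 0.335z + 1.142z^2.
Stationarity requires all roots to lie outside the unit circle, i.e. |z| > 1 for every root.
Set 1 + (0.335) z + (1.142) z^2 = 0, i.e. a z^2 + b z + c = 0 with a = 1.142, b = 0.335, c = 1.
Discriminant D = b^2 - 4ac = (0.335)^2 - 4*(1.142)*1 = 0.112225 - (4.568) = -4.455775.
D < 0, so the roots are the complex-conjugate pair z = (-b +/- i sqrt(-D)) / (2a) = -0.1467 +/- 0.9242i.
For a conjugate pair |z|^2 = z * conj(z) = (product of roots) = c/a = 1/(1.142) = 0.875657, so |z| = sqrt(0.875657) = 0.9358 for both roots.
Moduli of all roots: 0.9358, 0.9358.
All moduli strictly greater than 1? No.
Verdict: Not stationary.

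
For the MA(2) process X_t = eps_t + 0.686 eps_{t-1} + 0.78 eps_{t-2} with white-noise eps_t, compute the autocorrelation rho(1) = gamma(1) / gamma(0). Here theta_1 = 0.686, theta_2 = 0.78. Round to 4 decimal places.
\rho(1) = 0.5873

For an MA(q) process with theta_0 = 1, the autocovariance is
  gamma(k) = sigma^2 * sum_{i=0..q-k} theta_i * theta_{i+k},
and rho(k) = gamma(k) / gamma(0). Sigma^2 cancels.
  numerator   = (1)*(0.686) + (0.686)*(0.78) = 1.22108.
  denominator = (1)^2 + (0.686)^2 + (0.78)^2 = 2.078996.
  rho(1) = 1.22108 / 2.078996 = 0.5873.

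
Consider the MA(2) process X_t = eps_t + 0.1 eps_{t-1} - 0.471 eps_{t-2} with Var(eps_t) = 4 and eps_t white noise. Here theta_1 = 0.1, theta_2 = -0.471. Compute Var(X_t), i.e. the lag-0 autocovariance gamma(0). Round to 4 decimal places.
\gamma(0) = 4.9274

For an MA(q) process X_t = eps_t + sum_i theta_i eps_{t-i} with
Var(eps_t) = sigma^2, the variance is
  gamma(0) = sigma^2 * (1 + sum_i theta_i^2).
  sum_i theta_i^2 = (0.1)^2 + (-0.471)^2 = 0.01 + 0.221841 = 0.231841.
  gamma(0) = 4 * (1 + 0.231841) = 4 * 1.231841 = 4.927364, which rounds to 4.9274.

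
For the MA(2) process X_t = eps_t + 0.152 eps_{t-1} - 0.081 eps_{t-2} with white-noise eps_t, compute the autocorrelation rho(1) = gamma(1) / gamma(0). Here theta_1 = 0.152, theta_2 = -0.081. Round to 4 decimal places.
\rho(1) = 0.1357

For an MA(q) process with theta_0 = 1, the autocovariance is
  gamma(k) = sigma^2 * sum_{i=0..q-k} theta_i * theta_{i+k},
and rho(k) = gamma(k) / gamma(0). Sigma^2 cancels.
  numerator   = (1)*(0.152) + (0.152)*(-0.081) = 0.139688.
  denominator = (1)^2 + (0.152)^2 + (-0.081)^2 = 1.029665.
  rho(1) = 0.139688 / 1.029665 = 0.1357.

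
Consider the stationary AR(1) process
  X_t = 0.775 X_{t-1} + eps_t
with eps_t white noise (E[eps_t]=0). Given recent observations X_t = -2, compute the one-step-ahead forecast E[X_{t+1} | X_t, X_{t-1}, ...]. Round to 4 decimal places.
E[X_{t+1} \mid \mathcal F_t] = -1.5500

For an AR(p) model X_t = c + sum_i phi_i X_{t-i} + eps_t, the
one-step-ahead conditional mean is
  E[X_{t+1} | X_t, ...] = c + sum_i phi_i X_{t+1-i}.
Substitute known values:
  E[X_{t+1} | ...] = (0.775) * (-2)
                   = -1.5500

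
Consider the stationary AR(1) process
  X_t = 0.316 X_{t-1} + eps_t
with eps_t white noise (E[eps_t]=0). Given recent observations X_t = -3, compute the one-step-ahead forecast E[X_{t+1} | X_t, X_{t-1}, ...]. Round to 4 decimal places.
E[X_{t+1} \mid \mathcal F_t] = -0.9480

For an AR(p) model X_t = c + sum_i phi_i X_{t-i} + eps_t, the
one-step-ahead conditional mean is
  E[X_{t+1} | X_t, ...] = c + sum_i phi_i X_{t+1-i}.
Substitute known values:
  E[X_{t+1} | ...] = (0.316) * (-3)
                   = -0.9480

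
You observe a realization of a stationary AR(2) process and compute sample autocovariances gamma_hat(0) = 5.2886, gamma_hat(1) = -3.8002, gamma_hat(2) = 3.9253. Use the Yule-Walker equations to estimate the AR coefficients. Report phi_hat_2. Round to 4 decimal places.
\hat\phi_{2} = 0.4670

The Yule-Walker equations for an AR(p) process read, in matrix form,
  Gamma_p phi = r_p,   with   (Gamma_p)_{ij} = gamma(|i - j|),
                       (r_p)_i = gamma(i),   i,j = 1..p.
Substitute the sample gammas (Toeplitz matrix and right-hand side of size 2):
  Gamma_p = [[5.2886, -3.8002], [-3.8002, 5.2886]]
  r_p     = [-3.8002, 3.9253]
Written out:
  5.2886 phi_1 - 3.8002 phi_2 = -3.8002
  -3.8002 phi_1 + 5.2886 phi_2 = 3.9253
Solve by Cramer's rule:
  det = gamma(0)^2 - gamma(1)^2 = (5.2886)^2 - (-3.8002)^2 = 27.96928996 - 14.44152004 = 13.52776992
  phi_hat_1 = [gamma(1) gamma(0) - gamma(1) gamma(2)] / det = [(-3.8002)(5.2886) - (-3.8002)(3.9253)] / 13.52776992 = -5.18081266 / 13.52776992 = -0.383
  phi_hat_2 = [gamma(0) gamma(2) - gamma(1)^2] / det = [(5.2886)(3.9253) - (-3.8002)^2] / 13.52776992 = 6.31782154 / 13.52776992 = 0.467
So phi_hat = [-0.3830, 0.4670].
Therefore phi_hat_2 = 0.4670.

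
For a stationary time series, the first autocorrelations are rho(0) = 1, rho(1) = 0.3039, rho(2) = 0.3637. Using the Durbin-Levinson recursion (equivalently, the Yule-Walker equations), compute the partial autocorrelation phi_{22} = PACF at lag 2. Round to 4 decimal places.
\phi_{22} = 0.2990

The PACF at lag k is phi_{kk}, the last component of the solution
to the Yule-Walker system G_k phi = r_k where
  (G_k)_{ij} = rho(|i - j|), (r_k)_i = rho(i), i,j = 1..k.
Equivalently, Durbin-Levinson gives phi_{kk} iteratively:
  phi_{11} = rho(1)
  phi_{kk} = [rho(k) - sum_{j=1..k-1} phi_{k-1,j} rho(k-j)]
            / [1 - sum_{j=1..k-1} phi_{k-1,j} rho(j)],
  phi_{k,j} = phi_{k-1,j} - phi_{kk} phi_{k-1,k-j},  j = 1..k-1.
Step k = 1:
  phi_11 = rho(1) = 0.3039.
Step k = 2:
  phi_22 = [rho(2) - phi_11 rho(1)] / [1 - phi_11 rho(1)] = [0.3637 - (0.3039)(0.3039)] / [1 - (0.3039)(0.3039)]
         = 0.27134479 / 0.90764479 = 0.299.
Therefore phi_{22} = 0.2990.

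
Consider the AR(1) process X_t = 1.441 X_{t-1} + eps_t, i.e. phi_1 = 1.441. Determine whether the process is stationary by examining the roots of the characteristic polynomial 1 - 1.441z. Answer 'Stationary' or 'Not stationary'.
\text{Not stationary}

The AR(p) characteristic polynomial is P(z) = 1 - 1.441z.
Stationarity requires all roots to lie outside the unit circle, i.e. |z| > 1 for every root.
This is linear in z: 1 + (-1.441) z = 0  =>  z = -1/(-1.441) = 0.693963,  |z| = 0.693963.
Moduli of all roots: 0.6940.
All moduli strictly greater than 1? No.
Verdict: Not stationary.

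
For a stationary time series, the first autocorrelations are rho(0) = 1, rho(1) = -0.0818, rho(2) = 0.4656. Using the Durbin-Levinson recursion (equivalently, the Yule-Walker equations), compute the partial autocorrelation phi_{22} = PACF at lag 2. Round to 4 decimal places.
\phi_{22} = 0.4620

The PACF at lag k is phi_{kk}, the last component of the solution
to the Yule-Walker system G_k phi = r_k where
  (G_k)_{ij} = rho(|i - j|), (r_k)_i = rho(i), i,j = 1..k.
Equivalently, Durbin-Levinson gives phi_{kk} iteratively:
  phi_{11} = rho(1)
  phi_{kk} = [rho(k) - sum_{j=1..k-1} phi_{k-1,j} rho(k-j)]
            / [1 - sum_{j=1..k-1} phi_{k-1,j} rho(j)],
  phi_{k,j} = phi_{k-1,j} - phi_{kk} phi_{k-1,k-j},  j = 1..k-1.
Step k = 1:
  phi_11 = rho(1) = -0.0818.
Step k = 2:
  phi_22 = [rho(2) - phi_11 rho(1)] / [1 - phi_11 rho(1)] = [0.4656 - (-0.0818)(-0.0818)] / [1 - (-0.0818)(-0.0818)]
         = 0.45890876 / 0.99330876 = 0.462.
Therefore phi_{22} = 0.4620.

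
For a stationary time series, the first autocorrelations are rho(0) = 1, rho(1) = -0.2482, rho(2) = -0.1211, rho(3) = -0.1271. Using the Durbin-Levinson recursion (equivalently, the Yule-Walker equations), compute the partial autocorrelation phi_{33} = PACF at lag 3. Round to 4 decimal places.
\phi_{33} = -0.2341

The PACF at lag k is phi_{kk}, the last component of the solution
to the Yule-Walker system G_k phi = r_k where
  (G_k)_{ij} = rho(|i - j|), (r_k)_i = rho(i), i,j = 1..k.
Equivalently, Durbin-Levinson gives phi_{kk} iteratively:
  phi_{11} = rho(1)
  phi_{kk} = [rho(k) - sum_{j=1..k-1} phi_{k-1,j} rho(k-j)]
            / [1 - sum_{j=1..k-1} phi_{k-1,j} rho(j)],
  phi_{k,j} = phi_{k-1,j} - phi_{kk} phi_{k-1,k-j},  j = 1..k-1.
Step k = 1:
  phi_11 = rho(1) = -0.2482.
Step k = 2:
  phi_22 = [rho(2) - phi_11 rho(1)] / [1 - phi_11 rho(1)] = [-0.1211 - (-0.2482)(-0.2482)] / [1 - (-0.2482)(-0.2482)]
         = -0.18270324 / 0.93839676 = -0.194697.
  Update: phi_21 = phi_11 - phi_22 phi_11 = -0.2482 - (-0.194697)(-0.2482) = -0.296524.
Step k = 3:
  phi_33 = [rho(3) - phi_21 rho(2) - phi_22 rho(1)] / [1 - phi_21 rho(1) - phi_22 rho(2)]
    numerator   = -0.1271 - (-0.296524)(-0.1211) - (-0.194697)(-0.2482) = -0.21133289
    denominator = 1 - (-0.296524)(-0.2482) - (-0.194697)(-0.1211) = 0.90282495
  phi_33 = -0.21133289 / 0.90282495 = -0.2341.
Therefore phi_{33} = -0.2341.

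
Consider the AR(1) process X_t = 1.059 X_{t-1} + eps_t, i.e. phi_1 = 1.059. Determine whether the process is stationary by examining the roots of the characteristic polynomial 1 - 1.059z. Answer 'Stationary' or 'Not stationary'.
\text{Not stationary}

The AR(p) characteristic polynomial is P(z) = 1 - 1.059z.
Stationarity requires all roots to lie outside the unit circle, i.e. |z| > 1 for every root.
This is linear in z: 1 + (-1.059) z = 0  =>  z = -1/(-1.059) = 0.944287,  |z| = 0.944287.
Moduli of all roots: 0.9443.
All moduli strictly greater than 1? No.
Verdict: Not stationary.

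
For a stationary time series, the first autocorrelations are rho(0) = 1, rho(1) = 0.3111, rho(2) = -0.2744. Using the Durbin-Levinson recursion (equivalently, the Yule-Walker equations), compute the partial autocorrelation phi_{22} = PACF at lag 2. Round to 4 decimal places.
\phi_{22} = -0.4110

The PACF at lag k is phi_{kk}, the last component of the solution
to the Yule-Walker system G_k phi = r_k where
  (G_k)_{ij} = rho(|i - j|), (r_k)_i = rho(i), i,j = 1..k.
Equivalently, Durbin-Levinson gives phi_{kk} iteratively:
  phi_{11} = rho(1)
  phi_{kk} = [rho(k) - sum_{j=1..k-1} phi_{k-1,j} rho(k-j)]
            / [1 - sum_{j=1..k-1} phi_{k-1,j} rho(j)],
  phi_{k,j} = phi_{k-1,j} - phi_{kk} phi_{k-1,k-j},  j = 1..k-1.
Step k = 1:
  phi_11 = rho(1) = 0.3111.
Step k = 2:
  phi_22 = [rho(2) - phi_11 rho(1)] / [1 - phi_11 rho(1)] = [-0.2744 - (0.3111)(0.3111)] / [1 - (0.3111)(0.3111)]
         = -0.37118321 / 0.90321679 = -0.411.
Therefore phi_{22} = -0.4110.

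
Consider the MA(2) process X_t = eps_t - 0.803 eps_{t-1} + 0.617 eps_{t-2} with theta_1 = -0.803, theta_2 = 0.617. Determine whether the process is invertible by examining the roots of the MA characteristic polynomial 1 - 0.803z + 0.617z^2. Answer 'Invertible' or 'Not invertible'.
\text{Invertible}

The MA(q) characteristic polynomial is P(z) = 1 - 0.803z + 0.617z^2.
Invertibility requires all roots to lie outside the unit circle, i.e. |z| > 1 for every root.
Set 1 + (-0.803) z + (0.617) z^2 = 0, i.e. a z^2 + b z + c = 0 with a = 0.617, b = -0.803, c = 1.
Discriminant D = b^2 - 4ac = (-0.803)^2 - 4*(0.617)*1 = 0.644809 - (2.468) = -1.823191.
D < 0, so the roots are the complex-conjugate pair z = (-b +/- i sqrt(-D)) / (2a) = 0.6507 +/- 1.0942i.
For a conjugate pair |z|^2 = z * conj(z) = (product of roots) = c/a = 1/(0.617) = 1.620746, so |z| = sqrt(1.620746) = 1.2731 for both roots.
Moduli of all roots: 1.2731, 1.2731.
All moduli strictly greater than 1? Yes.
Verdict: Invertible.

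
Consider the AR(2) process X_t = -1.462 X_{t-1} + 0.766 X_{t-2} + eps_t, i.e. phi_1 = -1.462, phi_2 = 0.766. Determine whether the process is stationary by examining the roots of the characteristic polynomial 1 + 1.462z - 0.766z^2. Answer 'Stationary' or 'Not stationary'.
\text{Not stationary}

The AR(p) characteristic polynomial is P(z) = 1 + 1.462z - 0.766z^2.
Stationarity requires all roots to lie outside the unit circle, i.e. |z| > 1 for every root.
Set 1 + (1.462) z + (-0.766) z^2 = 0, i.e. a z^2 + b z + c = 0 with a = -0.766, b = 1.462, c = 1.
Discriminant D = b^2 - 4ac = (1.462)^2 - 4*(-0.766)*1 = 2.137444 - (-3.064) = 5.201444.
D >= 0, so the roots are real: z = (-b +/- sqrt(D)) / (2a) = (-1.462 +/- 2.280667) / (-1.532).
  z_1 = (-1.462 + 2.280667) / (-1.532) = -0.5344,   |z_1| = 0.5344.
  z_2 = (-1.462 - 2.280667) / (-1.532) = 2.443,   |z_2| = 2.443.
Moduli of all roots: 0.5344, 2.4430.
All moduli strictly greater than 1? No.
Verdict: Not stationary.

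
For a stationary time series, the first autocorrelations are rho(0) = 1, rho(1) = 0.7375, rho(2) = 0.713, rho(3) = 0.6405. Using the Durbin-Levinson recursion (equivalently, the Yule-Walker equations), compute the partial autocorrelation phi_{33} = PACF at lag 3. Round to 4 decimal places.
\phi_{33} = 0.0920

The PACF at lag k is phi_{kk}, the last component of the solution
to the Yule-Walker system G_k phi = r_k where
  (G_k)_{ij} = rho(|i - j|), (r_k)_i = rho(i), i,j = 1..k.
Equivalently, Durbin-Levinson gives phi_{kk} iteratively:
  phi_{11} = rho(1)
  phi_{kk} = [rho(k) - sum_{j=1..k-1} phi_{k-1,j} rho(k-j)]
            / [1 - sum_{j=1..k-1} phi_{k-1,j} rho(j)],
  phi_{k,j} = phi_{k-1,j} - phi_{kk} phi_{k-1,k-j},  j = 1..k-1.
Step k = 1:
  phi_11 = rho(1) = 0.7375.
Step k = 2:
  phi_22 = [rho(2) - phi_11 rho(1)] / [1 - phi_11 rho(1)] = [0.713 - (0.7375)(0.7375)] / [1 - (0.7375)(0.7375)]
         = 0.16909375 / 0.45609375 = 0.370743.
  Update: phi_21 = phi_11 - phi_22 phi_11 = 0.7375 - (0.370743)(0.7375) = 0.464077.
Step k = 3:
  phi_33 = [rho(3) - phi_21 rho(2) - phi_22 rho(1)] / [1 - phi_21 rho(1) - phi_22 rho(2)]
    numerator   = 0.6405 - (0.464077)(0.713) - (0.370743)(0.7375) = 0.03619002
    denominator = 1 - (0.464077)(0.7375) - (0.370743)(0.713) = 0.39340336
  phi_33 = 0.03619002 / 0.39340336 = 0.092.
Therefore phi_{33} = 0.0920.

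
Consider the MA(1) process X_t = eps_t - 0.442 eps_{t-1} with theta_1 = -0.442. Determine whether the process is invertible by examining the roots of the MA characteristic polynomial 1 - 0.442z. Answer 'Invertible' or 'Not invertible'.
\text{Invertible}

The MA(q) characteristic polynomial is P(z) = 1 - 0.442z.
Invertibility requires all roots to lie outside the unit circle, i.e. |z| > 1 for every root.
This is linear in z: 1 + (-0.442) z = 0  =>  z = -1/(-0.442) = 2.262443,  |z| = 2.262443.
Moduli of all roots: 2.2624.
All moduli strictly greater than 1? Yes.
Verdict: Invertible.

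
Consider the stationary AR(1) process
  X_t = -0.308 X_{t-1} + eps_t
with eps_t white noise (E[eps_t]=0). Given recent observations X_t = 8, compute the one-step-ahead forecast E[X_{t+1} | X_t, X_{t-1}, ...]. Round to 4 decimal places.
E[X_{t+1} \mid \mathcal F_t] = -2.4640

For an AR(p) model X_t = c + sum_i phi_i X_{t-i} + eps_t, the
one-step-ahead conditional mean is
  E[X_{t+1} | X_t, ...] = c + sum_i phi_i X_{t+1-i}.
Substitute known values:
  E[X_{t+1} | ...] = (-0.308) * (8)
                   = -2.4640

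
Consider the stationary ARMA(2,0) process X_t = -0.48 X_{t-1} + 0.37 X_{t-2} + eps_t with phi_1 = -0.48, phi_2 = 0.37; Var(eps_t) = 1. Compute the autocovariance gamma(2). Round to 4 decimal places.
\gamma(2) = 2.0320

Multiply the model equation by X_{t-k} and take expectations. With theta_0 = psi_0 = 1 and psi_j the MA(infinity) weights, this gives
  gamma(k) - sum_i phi_i gamma(k-i) = c_k,
  c_k = sigma^2 * sum_{j=k..q} theta_j psi_{j-k}   (c_k = 0 for k > q),
using gamma(-m) = gamma(m).
Pure AR (q = 0): c_0 = sigma^2 = 1, c_k = 0 for k >= 1.
Equations for k = 0, 1, 2 (AR order 2, c_2 = 0):
  (E0) gamma(0) = phi_1 gamma(1) + phi_2 gamma(2) + c_0
  (E1) gamma(1) = phi_1 gamma(0) + phi_2 gamma(1) + c_1
  (E2) gamma(2) = phi_1 gamma(1) + phi_2 gamma(0)
From (E1): gamma(1) = A gamma(0) + B with
  A = phi_1 / (1 - phi_2) = -0.48 / 0.63 = -0.761905,   B = c_1 / (1 - phi_2) = 0 / 0.63 = 0.
Insert (E2) into (E0): gamma(0) (1 - phi_2^2) = phi_1 (1 + phi_2) gamma(1) + c_0.
  phi_1 (1 + phi_2) = (-0.48)(1.37) = -0.6576,   1 - phi_2^2 = 0.8631.
Replace gamma(1) by A gamma(0) + B and collect gamma(0):
  gamma(0) [0.8631 - (-0.6576)(-0.761905)] = c_0 = 1
  gamma(0) * 0.362071 = 1
  gamma(0) = 1 / 0.362071 = 2.761886.
  gamma(1) = A gamma(0) = (-0.761905)(2.761886) = -2.104294.
  gamma(2) = phi_1 gamma(1) + phi_2 gamma(0) = (-0.48)(-2.104294) + (0.37)(2.761886) = 2.031959.
Therefore gamma(2) = 2.0320 (to 4 decimal places).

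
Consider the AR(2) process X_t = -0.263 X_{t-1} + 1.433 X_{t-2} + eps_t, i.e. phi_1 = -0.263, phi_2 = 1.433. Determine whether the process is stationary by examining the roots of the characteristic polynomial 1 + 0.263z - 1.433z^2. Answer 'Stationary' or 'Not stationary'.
\text{Not stationary}

The AR(p) characteristic polynomial is P(z) = 1 + 0.263z - 1.433z^2.
Stationarity requires all roots to lie outside the unit circle, i.e. |z| > 1 for every root.
Set 1 + (0.263) z + (-1.433) z^2 = 0, i.e. a z^2 + b z + c = 0 with a = -1.433, b = 0.263, c = 1.
Discriminant D = b^2 - 4ac = (0.263)^2 - 4*(-1.433)*1 = 0.069169 - (-5.732) = 5.801169.
D >= 0, so the roots are real: z = (-b +/- sqrt(D)) / (2a) = (-0.263 +/- 2.408562) / (-2.866).
  z_1 = (-0.263 + 2.408562) / (-2.866) = -0.7486,   |z_1| = 0.7486.
  z_2 = (-0.263 - 2.408562) / (-2.866) = 0.9322,   |z_2| = 0.9322.
Moduli of all roots: 0.7486, 0.9322.
All moduli strictly greater than 1? No.
Verdict: Not stationary.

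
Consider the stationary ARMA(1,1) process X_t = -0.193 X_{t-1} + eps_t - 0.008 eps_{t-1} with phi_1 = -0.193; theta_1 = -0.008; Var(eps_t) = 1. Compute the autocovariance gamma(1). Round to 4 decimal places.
\gamma(1) = -0.2091

Multiply the model equation by X_{t-k} and take expectations. With theta_0 = psi_0 = 1 and psi_j the MA(infinity) weights, this gives
  gamma(k) - sum_i phi_i gamma(k-i) = c_k,
  c_k = sigma^2 * sum_{j=k..q} theta_j psi_{j-k}   (c_k = 0 for k > q),
using gamma(-m) = gamma(m).
psi-weights needed (psi_j = theta_j + sum_i phi_i psi_{j-i}):
  psi_1 = theta_1 + phi_1 = -0.008 + (-0.193) = -0.201
Right-hand sides:
  c_0 = sigma^2 (1 + theta_1 psi_1) = 1 * (1 + (-0.008)(-0.201)) = 1 * 1.001608 = 1.001608
  c_1 = sigma^2 theta_1 = 1 * (-0.008) = -0.008
  c_2 = 0
Equations for k = 0 and k = 1 (AR order 1):
  gamma(0) = phi_1 gamma(1) + c_0
  gamma(1) = phi_1 gamma(0) + c_1
Substituting the second into the first: gamma(0) (1 - phi_1^2) = c_0 + phi_1 c_1, so
  gamma(0) = (c_0 + phi_1 c_1) / (1 - phi_1^2) = (1.001608 + (-0.193)(-0.008)) / (1 - (-0.193)^2) = 1.003152 / 0.962751 = 1.041964.
  gamma(1) = phi_1 gamma(0) + c_1 = (-0.193)(1.041964) + (-0.008) = -0.209099.
Therefore gamma(1) = -0.2091 (to 4 decimal places).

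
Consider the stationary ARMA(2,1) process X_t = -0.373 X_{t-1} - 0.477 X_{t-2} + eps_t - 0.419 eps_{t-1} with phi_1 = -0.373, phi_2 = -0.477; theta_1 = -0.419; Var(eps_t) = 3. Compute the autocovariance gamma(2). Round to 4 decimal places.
\gamma(2) = -1.8853

Multiply the model equation by X_{t-k} and take expectations. With theta_0 = psi_0 = 1 and psi_j the MA(infinity) weights, this gives
  gamma(k) - sum_i phi_i gamma(k-i) = c_k,
  c_k = sigma^2 * sum_{j=k..q} theta_j psi_{j-k}   (c_k = 0 for k > q),
using gamma(-m) = gamma(m).
psi-weights needed (psi_j = theta_j + sum_i phi_i psi_{j-i}):
  psi_1 = theta_1 + phi_1 = -0.419 + (-0.373) = -0.792
Right-hand sides:
  c_0 = sigma^2 (1 + theta_1 psi_1) = 3 * (1 + (-0.419)(-0.792)) = 3 * 1.331848 = 3.995544
  c_1 = sigma^2 theta_1 = 3 * (-0.419) = -1.257
  c_2 = 0
Equations for k = 0, 1, 2 (AR order 2, c_2 = 0):
  (E0) gamma(0) = phi_1 gamma(1) + phi_2 gamma(2) + c_0
  (E1) gamma(1) = phi_1 gamma(0) + phi_2 gamma(1) + c_1
  (E2) gamma(2) = phi_1 gamma(1) + phi_2 gamma(0)
From (E1): gamma(1) = A gamma(0) + B with
  A = phi_1 / (1 - phi_2) = -0.373 / 1.477 = -0.252539,   B = c_1 / (1 - phi_2) = -1.257 / 1.477 = -0.851049.
Insert (E2) into (E0): gamma(0) (1 - phi_2^2) = phi_1 (1 + phi_2) gamma(1) + c_0.
  phi_1 (1 + phi_2) = (-0.373)(0.523) = -0.195079,   1 - phi_2^2 = 0.772471.
Replace gamma(1) by A gamma(0) + B and collect gamma(0):
  gamma(0) [0.772471 - (-0.195079)(-0.252539)] = (-0.195079)(-0.851049) + 3.995544
  gamma(0) * 0.723206 = 4.161566
  gamma(0) = 4.161566 / 0.723206 = 5.75433.
  gamma(1) = A gamma(0) + B = (-0.252539)(5.75433) + (-0.851049) = -2.304242.
  gamma(2) = phi_1 gamma(1) + phi_2 gamma(0) = (-0.373)(-2.304242) + (-0.477)(5.75433) = -1.885333.
Therefore gamma(2) = -1.8853 (to 4 decimal places).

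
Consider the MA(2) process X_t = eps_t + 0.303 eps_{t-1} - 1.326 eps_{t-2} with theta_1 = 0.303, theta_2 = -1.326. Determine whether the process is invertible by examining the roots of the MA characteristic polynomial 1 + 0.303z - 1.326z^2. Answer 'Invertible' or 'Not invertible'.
\text{Not invertible}

The MA(q) characteristic polynomial is P(z) = 1 + 0.303z - 1.326z^2.
Invertibility requires all roots to lie outside the unit circle, i.e. |z| > 1 for every root.
Set 1 + (0.303) z + (-1.326) z^2 = 0, i.e. a z^2 + b z + c = 0 with a = -1.326, b = 0.303, c = 1.
Discriminant D = b^2 - 4ac = (0.303)^2 - 4*(-1.326)*1 = 0.091809 - (-5.304) = 5.395809.
D >= 0, so the roots are real: z = (-b +/- sqrt(D)) / (2a) = (-0.303 +/- 2.322888) / (-2.652).
  z_1 = (-0.303 + 2.322888) / (-2.652) = -0.7616,   |z_1| = 0.7616.
  z_2 = (-0.303 - 2.322888) / (-2.652) = 0.9902,   |z_2| = 0.9902.
Moduli of all roots: 0.7616, 0.9902.
All moduli strictly greater than 1? No.
Verdict: Not invertible.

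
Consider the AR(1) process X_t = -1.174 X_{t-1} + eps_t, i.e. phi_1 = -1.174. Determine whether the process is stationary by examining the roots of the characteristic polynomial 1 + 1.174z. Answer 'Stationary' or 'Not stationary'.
\text{Not stationary}

The AR(p) characteristic polynomial is P(z) = 1 + 1.174z.
Stationarity requires all roots to lie outside the unit circle, i.e. |z| > 1 for every root.
This is linear in z: 1 + (1.174) z = 0  =>  z = -1/(1.174) = -0.851789,  |z| = 0.851789.
Moduli of all roots: 0.8518.
All moduli strictly greater than 1? No.
Verdict: Not stationary.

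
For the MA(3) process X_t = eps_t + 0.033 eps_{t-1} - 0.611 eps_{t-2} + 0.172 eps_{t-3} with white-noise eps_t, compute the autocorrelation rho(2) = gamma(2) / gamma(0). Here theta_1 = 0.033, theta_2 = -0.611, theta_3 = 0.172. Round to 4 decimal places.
\rho(2) = -0.4311

For an MA(q) process with theta_0 = 1, the autocovariance is
  gamma(k) = sigma^2 * sum_{i=0..q-k} theta_i * theta_{i+k},
and rho(k) = gamma(k) / gamma(0). Sigma^2 cancels.
  numerator   = (1)*(-0.611) + (0.033)*(0.172) = -0.605324.
  denominator = (1)^2 + (0.033)^2 + (-0.611)^2 + (0.172)^2 = 1.403994.
  rho(2) = -0.605324 / 1.403994 = -0.4311.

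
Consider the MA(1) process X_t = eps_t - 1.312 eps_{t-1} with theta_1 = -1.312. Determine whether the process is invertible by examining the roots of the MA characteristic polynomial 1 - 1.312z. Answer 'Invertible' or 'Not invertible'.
\text{Not invertible}

The MA(q) characteristic polynomial is P(z) = 1 - 1.312z.
Invertibility requires all roots to lie outside the unit circle, i.e. |z| > 1 for every root.
This is linear in z: 1 + (-1.312) z = 0  =>  z = -1/(-1.312) = 0.762195,  |z| = 0.762195.
Moduli of all roots: 0.7622.
All moduli strictly greater than 1? No.
Verdict: Not invertible.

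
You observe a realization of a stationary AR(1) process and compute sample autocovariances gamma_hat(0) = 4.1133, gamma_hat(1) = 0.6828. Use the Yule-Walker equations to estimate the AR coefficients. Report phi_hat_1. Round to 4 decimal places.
\hat\phi_{1} = 0.1660

The Yule-Walker equations for an AR(p) process read, in matrix form,
  Gamma_p phi = r_p,   with   (Gamma_p)_{ij} = gamma(|i - j|),
                       (r_p)_i = gamma(i),   i,j = 1..p.
Substitute the sample gammas (Toeplitz matrix and right-hand side of size 1):
  Gamma_p = [[4.1133]]
  r_p     = [0.6828]
With p = 1 this is the single equation gamma(0) phi_1 = gamma(1):
  phi_hat_1 = gamma(1) / gamma(0) = 0.6828 / 4.1133 = 0.1660.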